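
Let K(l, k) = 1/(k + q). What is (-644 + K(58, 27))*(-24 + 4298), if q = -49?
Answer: -30279153/11 ≈ -2.7527e+6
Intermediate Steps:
K(l, k) = 1/(-49 + k) (K(l, k) = 1/(k - 49) = 1/(-49 + k))
(-644 + K(58, 27))*(-24 + 4298) = (-644 + 1/(-49 + 27))*(-24 + 4298) = (-644 + 1/(-22))*4274 = (-644 - 1/22)*4274 = -14169/22*4274 = -30279153/11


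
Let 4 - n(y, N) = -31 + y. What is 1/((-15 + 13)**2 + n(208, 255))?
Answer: -1/169 ≈ -0.0059172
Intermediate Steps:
n(y, N) = 35 - y (n(y, N) = 4 - (-31 + y) = 4 + (31 - y) = 35 - y)
1/((-15 + 13)**2 + n(208, 255)) = 1/((-15 + 13)**2 + (35 - 1*208)) = 1/((-2)**2 + (35 - 208)) = 1/(4 - 173) = 1/(-169) = -1/169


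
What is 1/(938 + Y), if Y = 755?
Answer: 1/1693 ≈ 0.00059067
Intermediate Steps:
1/(938 + Y) = 1/(938 + 755) = 1/1693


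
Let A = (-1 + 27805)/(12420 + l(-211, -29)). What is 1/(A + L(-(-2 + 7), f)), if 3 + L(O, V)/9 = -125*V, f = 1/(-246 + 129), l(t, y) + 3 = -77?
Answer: -40105/606847 ≈ -0.066087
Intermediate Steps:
l(t, y) = -80 (l(t, y) = -3 - 77 = -80)
f = -1/117 (f = 1/(-117) = -1/117 ≈ -0.0085470)
L(O, V) = -27 - 1125*V (L(O, V) = -27 + 9*(-125*V) = -27 - 1125*V)
A = 6951/3085 (A = (-1 + 27805)/(12420 - 80) = 27804/12340 = 27804*(1/12340) = 6951/3085 ≈ 2.2532)
1/(A + L(-(-2 + 7), f)) = 1/(6951/3085 + (-27 - 1125*(-1/117))) = 1/(6951/3085 + (-27 + 125/13)) = 1/(6951/3085 - 226/13) = 1/(-606847/40105) = -40105/606847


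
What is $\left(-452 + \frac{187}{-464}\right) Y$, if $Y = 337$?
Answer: $- \frac{70741355}{464} \approx -1.5246 \cdot 10^{5}$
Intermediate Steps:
$\left(-452 + \frac{187}{-464}\right) Y = \left(-452 + \frac{187}{-464}\right) 337 = \left(-452 + 187 \left(- \frac{1}{464}\right)\right) 337 = \left(-452 - \frac{187}{464}\right) 337 = \left(- \frac{209915}{464}\right) 337 = - \frac{70741355}{464}$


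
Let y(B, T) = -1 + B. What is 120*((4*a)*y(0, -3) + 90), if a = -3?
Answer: 12240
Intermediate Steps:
120*((4*a)*y(0, -3) + 90) = 120*((4*(-3))*(-1 + 0) + 90) = 120*(-12*(-1) + 90) = 120*(12 + 90) = 120*102 = 12240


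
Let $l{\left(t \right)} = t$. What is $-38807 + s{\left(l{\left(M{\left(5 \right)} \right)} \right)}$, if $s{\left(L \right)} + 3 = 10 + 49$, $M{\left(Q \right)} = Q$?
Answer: $-38751$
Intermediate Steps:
$s{\left(L \right)} = 56$ ($s{\left(L \right)} = -3 + \left(10 + 49\right) = -3 + 59 = 56$)
$-38807 + s{\left(l{\left(M{\left(5 \right)} \right)} \right)} = -38807 + 56 = -38751$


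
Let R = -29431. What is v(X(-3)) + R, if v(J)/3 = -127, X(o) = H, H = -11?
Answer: -29812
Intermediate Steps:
X(o) = -11
v(J) = -381 (v(J) = 3*(-127) = -381)
v(X(-3)) + R = -381 - 29431 = -29812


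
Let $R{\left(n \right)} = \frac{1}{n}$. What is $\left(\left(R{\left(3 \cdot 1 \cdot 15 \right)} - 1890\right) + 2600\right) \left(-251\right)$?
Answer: $- \frac{8019701}{45} \approx -1.7822 \cdot 10^{5}$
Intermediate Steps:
$\left(\left(R{\left(3 \cdot 1 \cdot 15 \right)} - 1890\right) + 2600\right) \left(-251\right) = \left(\left(\frac{1}{3 \cdot 1 \cdot 15} - 1890\right) + 2600\right) \left(-251\right) = \left(\left(\frac{1}{3 \cdot 15} - 1890\right) + 2600\right) \left(-251\right) = \left(\left(\frac{1}{45} - 1890\right) + 2600\right) \left(-251\right) = \left(- \frac{85049}{45} + 2600\right) \left(-251\right) = \frac{31951}{45} \left(-251\right) = - \frac{8019701}{45}$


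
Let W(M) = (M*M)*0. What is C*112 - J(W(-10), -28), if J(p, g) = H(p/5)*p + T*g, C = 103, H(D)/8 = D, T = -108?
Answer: 8512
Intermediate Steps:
H(D) = 8*D
W(M) = 0 (W(M) = M²*0 = 0)
J(p, g) = -108*g + 8*p²/5 (J(p, g) = (8*(p/5))*p - 108*g = (8*p/5)*p - 108*g = 8*p²/5 - 108*g = -108*g + 8*p²/5)
C*112 - J(W(-10), -28) = 103*112 - (-108*(-28) + (8/5)*0²) = 11536 - (3024 + (8/5)*0) = 11536 - (3024 + 0) = 11536 - 1*3024 = 11536 - 3024 = 8512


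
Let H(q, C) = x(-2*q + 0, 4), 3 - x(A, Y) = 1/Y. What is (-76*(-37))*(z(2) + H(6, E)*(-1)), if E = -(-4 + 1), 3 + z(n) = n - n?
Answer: -16169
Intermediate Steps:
z(n) = -3 (z(n) = -3 + (n - n) = -3 + 0 = -3)
E = 3 (E = -1*(-3) = 3)
x(A, Y) = 3 - 1/Y
H(q, C) = 11/4 (H(q, C) = 3 - 1/4 = 11/4)
(-76*(-37))*(z(2) + H(6, E)*(-1)) = (-76*(-37))*(-3 + (11/4)*(-1)) = 2812*(-3 - 11/4) = 2812*(-23/4) = -16169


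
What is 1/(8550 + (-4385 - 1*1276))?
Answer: 1/2889 ≈ 0.00034614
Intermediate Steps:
1/(8550 + (-4385 - 1*1276)) = 1/(8550 + (-4385 - 1276)) = 1/(8550 - 5661) = 1/2889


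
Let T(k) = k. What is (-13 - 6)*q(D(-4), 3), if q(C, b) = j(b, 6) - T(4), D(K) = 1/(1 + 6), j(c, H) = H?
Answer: -38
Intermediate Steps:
D(K) = 1/7
q(C, b) = 2 (q(C, b) = 6 - 1*4 = 6 - 4 = 2)
(-13 - 6)*q(D(-4), 3) = (-13 - 6)*2 = -19*2 = -38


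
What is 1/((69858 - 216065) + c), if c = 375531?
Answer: 1/229324 ≈ 4.3606e-6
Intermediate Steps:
1/((69858 - 216065) + c) = 1/((69858 - 216065) + 375531) = 1/(-146207 + 375531) = 1/229324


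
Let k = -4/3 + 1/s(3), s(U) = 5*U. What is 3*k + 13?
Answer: 46/5 ≈ 9.2000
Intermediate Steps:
k = -19/15 (k = -4/3 + 1/(5*3) = -4*⅓ + 1/15 = -4/3 + 1*(1/15) = -4/3 + 1/15 = -19/15 ≈ -1.2667)
3*k + 13 = 3*(-19/15) + 13 = -19/5 + 13 = 46/5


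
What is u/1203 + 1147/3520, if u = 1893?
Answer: 2681067/1411520 ≈ 1.8994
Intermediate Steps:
u/1203 + 1147/3520 = 1893/1203 + 1147/3520 = 1893*(1/1203) + 1147*(1/3520) = 631/401 + 1147/3520 = 2681067/1411520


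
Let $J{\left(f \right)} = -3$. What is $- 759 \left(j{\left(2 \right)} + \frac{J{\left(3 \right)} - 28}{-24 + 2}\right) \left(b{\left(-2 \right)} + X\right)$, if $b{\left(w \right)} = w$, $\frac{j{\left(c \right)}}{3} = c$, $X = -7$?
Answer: $\frac{101223}{2} \approx 50612.0$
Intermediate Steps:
$j{\left(c \right)} = 3 c$
$- 759 \left(j{\left(2 \right)} + \frac{J{\left(3 \right)} - 28}{-24 + 2}\right) \left(b{\left(-2 \right)} + X\right) = - 759 \left(3 \cdot 2 + \frac{-3 - 28}{-24 + 2}\right) \left(-2 - 7\right) = - 759 \left(6 - \frac{31}{-22}\right) \left(-9\right) = - 759 \left(6 - - \frac{31}{22}\right) \left(-9\right) = - 759 \left(6 + \frac{31}{22}\right) \left(-9\right) = - 759 \cdot \frac{163}{22} \left(-9\right) = \left(-759\right) \left(- \frac{1467}{22}\right) = \frac{101223}{2}$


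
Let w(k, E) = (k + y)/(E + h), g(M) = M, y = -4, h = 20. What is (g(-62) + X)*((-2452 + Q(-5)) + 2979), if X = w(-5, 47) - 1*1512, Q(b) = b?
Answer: -55053774/67 ≈ -8.2170e+5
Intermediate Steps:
w(k, E) = (-4 + k)/(20 + E) (w(k, E) = (k - 4)/(E + 20) = (-4 + k)/(20 + E))
X = -101313/67 (X = (-4 - 5)/(20 + 47) - 1*1512 = -9/67 - 1512 = -101313/67 ≈ -1512.1)
(g(-62) + X)*((-2452 + Q(-5)) + 2979) = (-62 - 101313/67)*((-2452 - 5) + 2979) = -105467*(-2457 + 2979)/67 = -105467/67*522 = -55053774/67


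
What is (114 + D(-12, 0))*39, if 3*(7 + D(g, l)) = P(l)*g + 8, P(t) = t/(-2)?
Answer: 4277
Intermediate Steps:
P(t) = -t/2 (P(t) = t*(-1/2) = -t/2)
D(g, l) = -13/3 - g*l/6 (D(g, l) = -7 + ((-l/2)*g + 8)/3 = -7 + (-g*l/2 + 8)/3 = -7 + (8 - g*l/2)/3 = -7 + (8/3 - g*l/6) = -13/3 - g*l/6)
(114 + D(-12, 0))*39 = (114 + (-13/3 - 1/6*(-12)*0))*39 = (114 + (-13/3 + 0))*39 = (114 - 13/3)*39 = (329/3)*39 = 4277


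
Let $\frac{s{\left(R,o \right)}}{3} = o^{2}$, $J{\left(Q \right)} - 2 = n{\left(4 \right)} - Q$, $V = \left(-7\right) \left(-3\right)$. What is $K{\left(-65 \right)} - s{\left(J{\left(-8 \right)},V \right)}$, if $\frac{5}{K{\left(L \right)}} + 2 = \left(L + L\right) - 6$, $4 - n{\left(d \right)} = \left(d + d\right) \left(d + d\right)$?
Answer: $- \frac{182579}{138} \approx -1323.0$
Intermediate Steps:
$V = 21$
$n{\left(d \right)} = 4 - 4 d^{2}$ ($n{\left(d \right)} = 4 - \left(d + d\right) \left(d + d\right) = 4 - 2 d 2 d = 4 - 4 d^{2}$)
$K{\left(L \right)} = \frac{5}{-8 + 2 L}$ ($K{\left(L \right)} = \frac{5}{-2 + \left(\left(L + L\right) - 6\right)} = \frac{5}{-2 + \left(2 L - 6\right)} = \frac{5}{-2 + \left(-6 + 2 L\right)} = \frac{5}{-8 + 2 L}$)
$J{\left(Q \right)} = -58 - Q$ ($J{\left(Q \right)} = 2 - \left(-4 + 64 + Q\right) = 2 - \left(60 + Q\right) = -58 - Q$)
$s{\left(R,o \right)} = 3 o^{2}$
$K{\left(-65 \right)} - s{\left(J{\left(-8 \right)},V \right)} = \frac{5}{2 \left(-4 - 65\right)} - 3 \cdot 21^{2} = \frac{5}{2 \left(-69\right)} - 3 \cdot 441 = \frac{5}{2} \left(- \frac{1}{69}\right) - 1323 = - \frac{5}{138} - 1323 = - \frac{182579}{138}$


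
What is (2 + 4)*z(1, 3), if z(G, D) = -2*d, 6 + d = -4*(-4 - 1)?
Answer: -168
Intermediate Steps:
d = 14 (d = -6 - 4*(-4 - 1) = -6 - 4*(-5) = -6 + 20 = 14)
z(G, D) = -28 (z(G, D) = -2*14 = -28)
(2 + 4)*z(1, 3) = (2 + 4)*(-28) = 6*(-28) = -168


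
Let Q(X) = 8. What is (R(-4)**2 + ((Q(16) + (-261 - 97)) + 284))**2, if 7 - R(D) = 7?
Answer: 4356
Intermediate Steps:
R(D) = 0 (R(D) = 7 - 1*7 = 7 - 7 = 0)
(R(-4)**2 + ((Q(16) + (-261 - 97)) + 284))**2 = (0**2 + ((8 + (-261 - 97)) + 284))**2 = (0 + ((8 - 358) + 284))**2 = (0 + (-350 + 284))**2 = (0 - 66)**2 = (-66)**2 = 4356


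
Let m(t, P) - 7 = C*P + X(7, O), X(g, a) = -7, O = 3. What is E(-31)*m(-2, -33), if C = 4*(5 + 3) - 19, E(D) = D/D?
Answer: -429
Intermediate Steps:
E(D) = 1
C = 13 (C = 4*8 - 19 = 32 - 19 = 13)
m(t, P) = 13*P (m(t, P) = 7 + (13*P - 7) = 7 + (-7 + 13*P) = 13*P)
E(-31)*m(-2, -33) = 1*(13*(-33)) = 1*(-429) = -429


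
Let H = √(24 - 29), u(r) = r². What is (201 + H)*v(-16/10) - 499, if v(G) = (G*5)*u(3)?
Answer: -14971 - 72*I*√5 ≈ -14971.0 - 161.0*I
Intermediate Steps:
H = I*√5 (H = √(-5) = I*√5 ≈ 2.2361*I)
v(G) = 45*G (v(G) = (G*5)*3² = (5*G)*9 = 45*G)
(201 + H)*v(-16/10) - 499 = (201 + I*√5)*(45*(-16/10)) - 499 = (201 + I*√5)*(45*(-16*⅒)) - 499 = (201 + I*√5)*(45*(-8/5)) - 499 = (201 + I*√5)*(-72) - 499 = (-14472 - 72*I*√5) - 499 = -14971 - 72*I*√5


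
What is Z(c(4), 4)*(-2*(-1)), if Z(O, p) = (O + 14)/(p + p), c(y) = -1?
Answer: 13/4 ≈ 3.2500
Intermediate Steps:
Z(O, p) = (14 + O)/(2*p) (Z(O, p) = (14 + O)/((2*p)) = (14 + O)*(1/(2*p)) = (14 + O)/(2*p))
Z(c(4), 4)*(-2*(-1)) = ((1/2)*(14 - 1)/4)*(-2*(-1)) = ((1/2)*(1/4)*13)*2 = (13/8)*2 = 13/4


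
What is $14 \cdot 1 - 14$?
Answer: $0$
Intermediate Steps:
$14 \cdot 1 - 14 = 14 - 14 = 0$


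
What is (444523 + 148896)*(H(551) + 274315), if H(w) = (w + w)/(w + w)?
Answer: 162784326404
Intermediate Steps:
H(w) = 1 (H(w) = (2*w)/((2*w)) = (2*w)*(1/(2*w)) = 1)
(444523 + 148896)*(H(551) + 274315) = (444523 + 148896)*(1 + 274315) = 593419*274316 = 162784326404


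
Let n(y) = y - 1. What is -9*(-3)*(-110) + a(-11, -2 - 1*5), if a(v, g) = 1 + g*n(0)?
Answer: -2962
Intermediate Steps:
n(y) = -1 + y
a(v, g) = 1 - g (a(v, g) = 1 + g*(-1 + 0) = 1 + g*(-1) = 1 - g)
-9*(-3)*(-110) + a(-11, -2 - 1*5) = -9*(-3)*(-110) + (1 - (-2 - 1*5)) = 27*(-110) + (1 - (-2 - 5)) = -2970 + (1 - 1*(-7)) = -2970 + (1 + 7) = -2970 + 8 = -2962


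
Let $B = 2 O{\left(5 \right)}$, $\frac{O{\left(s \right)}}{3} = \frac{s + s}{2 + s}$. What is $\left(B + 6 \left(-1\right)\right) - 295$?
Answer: $- \frac{2047}{7} \approx -292.43$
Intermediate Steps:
$O{\left(s \right)} = \frac{6 s}{2 + s}$ ($O{\left(s \right)} = 3 \frac{s + s}{2 + s} = 3 \frac{2 s}{2 + s} = \frac{6 s}{2 + s}$)
$B = \frac{60}{7}$ ($B = 2 \cdot 6 \cdot 5 \frac{1}{2 + 5} = 2 \cdot 6 \cdot 5 \cdot \frac{1}{7} = 2 \cdot \frac{30}{7} = \frac{60}{7} \approx 8.5714$)
$\left(B + 6 \left(-1\right)\right) - 295 = \left(\frac{60}{7} + 6 \left(-1\right)\right) - 295 = \left(\frac{60}{7} - 6\right) - 295 = \frac{18}{7} - 295 = - \frac{2047}{7}$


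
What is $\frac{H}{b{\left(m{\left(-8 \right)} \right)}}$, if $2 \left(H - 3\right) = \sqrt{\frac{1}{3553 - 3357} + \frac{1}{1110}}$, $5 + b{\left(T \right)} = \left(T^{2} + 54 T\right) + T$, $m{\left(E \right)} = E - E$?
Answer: $- \frac{3}{5} - \frac{\sqrt{362415}}{77700} \approx -0.60775$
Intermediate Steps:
$m{\left(E \right)} = 0$
$b{\left(T \right)} = -5 + T^{2} + 55 T$ ($b{\left(T \right)} = -5 + \left(\left(T^{2} + 54 T\right) + T\right) = -5 + \left(T^{2} + 55 T\right) = -5 + T^{2} + 55 T$)
$H = 3 + \frac{\sqrt{362415}}{15540}$ ($H = 3 + \frac{\sqrt{\frac{1}{3553 - 3357} + \frac{1}{1110}}}{2} = 3 + \frac{\sqrt{\frac{1}{196} + \frac{1}{1110}}}{2} = 3 + \frac{\sqrt{\frac{653}{108780}}}{2} = 3 + \frac{\frac{1}{7770} \sqrt{362415}}{2} = 3 + \frac{\sqrt{362415}}{15540} \approx 3.0387$)
$\frac{H}{b{\left(m{\left(-8 \right)} \right)}} = \frac{3 + \frac{\sqrt{362415}}{15540}}{-5 + 0^{2} + 55 \cdot 0} = \frac{3 + \frac{\sqrt{362415}}{15540}}{-5 + 0 + 0} = \frac{3 + \frac{\sqrt{362415}}{15540}}{-5} = \left(3 + \frac{\sqrt{362415}}{15540}\right) \left(- \frac{1}{5}\right) = - \frac{3}{5} - \frac{\sqrt{362415}}{77700}$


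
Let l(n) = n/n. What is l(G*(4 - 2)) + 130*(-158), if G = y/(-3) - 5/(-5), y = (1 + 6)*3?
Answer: -20539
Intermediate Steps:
y = 21 (y = 7*3 = 21)
G = -6 (G = 21/(-3) - 5/(-5) = 21*(-1/3) - 5*(-1/5) = -7 + 1 = -6)
l(n) = 1
l(G*(4 - 2)) + 130*(-158) = 1 + 130*(-158) = 1 - 20540 = -20539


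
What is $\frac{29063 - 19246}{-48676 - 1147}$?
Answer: $- \frac{9817}{49823} \approx -0.19704$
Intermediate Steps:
$\frac{29063 - 19246}{-48676 - 1147} = \frac{29063 - 19246}{-49823} = 9817 \left(- \frac{1}{49823}\right) = - \frac{9817}{49823}$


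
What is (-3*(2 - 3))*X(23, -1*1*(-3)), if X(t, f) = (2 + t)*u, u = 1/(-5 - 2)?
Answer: -75/7 ≈ -10.714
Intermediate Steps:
u = -⅐ (u = 1/(-7) = -⅐ ≈ -0.14286)
X(t, f) = -2/7 - t/7 (X(t, f) = (2 + t)*(-⅐) = -2/7 - t/7)
(-3*(2 - 3))*X(23, -1*1*(-3)) = (-3*(2 - 3))*(-2/7 - ⅐*23) = (-3*(-1))*(-2/7 - 23/7) = 3*(-25/7) = -75/7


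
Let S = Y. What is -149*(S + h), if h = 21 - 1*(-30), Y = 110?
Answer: -23989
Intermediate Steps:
S = 110
h = 51 (h = 21 + 30 = 51)
-149*(S + h) = -149*(110 + 51) = -149*161 = -23989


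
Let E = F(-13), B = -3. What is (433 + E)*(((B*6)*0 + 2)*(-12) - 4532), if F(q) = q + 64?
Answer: -2205104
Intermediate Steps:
F(q) = 64 + q
E = 51 (E = 64 - 13 = 51)
(433 + E)*(((B*6)*0 + 2)*(-12) - 4532) = (433 + 51)*((-3*6*0 + 2)*(-12) - 4532) = 484*((-18*0 + 2)*(-12) - 4532) = 484*((0 + 2)*(-12) - 4532) = 484*(2*(-12) - 4532) = 484*(-24 - 4532) = 484*(-4556) = -2205104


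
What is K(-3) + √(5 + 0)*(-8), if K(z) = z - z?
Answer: -8*√5 ≈ -17.889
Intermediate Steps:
K(z) = 0
K(-3) + √(5 + 0)*(-8) = 0 + √(5 + 0)*(-8) = 0 + √5*(-8) = 0 - 8*√5 = -8*√5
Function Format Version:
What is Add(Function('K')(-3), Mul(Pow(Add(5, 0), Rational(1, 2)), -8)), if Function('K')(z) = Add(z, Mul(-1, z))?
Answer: Mul(-8, Pow(5, Rational(1, 2))) ≈ -17.889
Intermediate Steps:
Function('K')(z) = 0
Add(Function('K')(-3), Mul(Pow(Add(5, 0), Rational(1, 2)), -8)) = Add(0, Mul(Pow(Add(5, 0), Rational(1, 2)), -8)) = Add(0, Mul(Pow(5, Rational(1, 2)), -8)) = Add(0, Mul(-8, Pow(5, Rational(1, 2)))) = Mul(-8, Pow(5, Rational(1, 2)))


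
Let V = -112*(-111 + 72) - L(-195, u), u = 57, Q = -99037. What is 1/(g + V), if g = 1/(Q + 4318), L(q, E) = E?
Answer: 94719/408333608 ≈ 0.00023196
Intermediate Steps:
g = -1/94719 (g = 1/(-99037 + 4318) = 1/(-94719) = -1/94719 ≈ -1.0558e-5)
V = 4311 (V = -112*(-111 + 72) - 1*57 = -112*(-39) - 57 = 4368 - 57 = 4311)
1/(g + V) = 1/(-1/94719 + 4311) = 1/(408333608/94719) = 94719/408333608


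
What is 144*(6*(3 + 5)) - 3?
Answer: 6909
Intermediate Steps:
144*(6*(3 + 5)) - 3 = 144*(6*8) - 3 = 144*48 - 3 = 6912 - 3 = 6909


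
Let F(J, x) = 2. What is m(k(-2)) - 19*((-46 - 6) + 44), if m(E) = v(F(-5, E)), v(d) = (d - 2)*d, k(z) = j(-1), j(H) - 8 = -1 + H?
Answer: 152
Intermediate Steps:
j(H) = 7 + H (j(H) = 8 + (-1 + H) = 7 + H)
k(z) = 6 (k(z) = 7 - 1 = 6)
v(d) = d*(-2 + d) (v(d) = (-2 + d)*d = d*(-2 + d))
m(E) = 0 (m(E) = 2*(-2 + 2) = 2*0 = 0)
m(k(-2)) - 19*((-46 - 6) + 44) = 0 - 19*((-46 - 6) + 44) = 0 - 19*(-52 + 44) = 0 - 19*(-8) = 0 + 152 = 152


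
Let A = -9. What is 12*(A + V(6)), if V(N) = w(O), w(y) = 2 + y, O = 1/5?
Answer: -408/5 ≈ -81.600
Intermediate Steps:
O = ⅕ (O = 1*(⅕) = ⅕ ≈ 0.20000)
V(N) = 11/5 (V(N) = 2 + ⅕ = 11/5)
12*(A + V(6)) = 12*(-9 + 11/5) = 12*(-34/5) = -408/5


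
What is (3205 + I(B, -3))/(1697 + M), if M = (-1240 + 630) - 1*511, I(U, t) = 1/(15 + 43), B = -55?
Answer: 185891/33408 ≈ 5.5643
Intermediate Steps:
I(U, t) = 1/58
M = -1121 (M = -610 - 511 = -1121)
(3205 + I(B, -3))/(1697 + M) = (3205 + 1/58)/(1697 - 1121) = (185891/58)/576 = (185891/58)*(1/576) = 185891/33408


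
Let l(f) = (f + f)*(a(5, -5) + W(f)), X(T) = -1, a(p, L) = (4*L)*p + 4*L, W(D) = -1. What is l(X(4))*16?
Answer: 3872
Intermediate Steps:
a(p, L) = 4*L + 4*L*p (a(p, L) = 4*L*p + 4*L = 4*L + 4*L*p)
l(f) = -242*f (l(f) = (f + f)*(4*(-5)*(1 + 5) - 1) = (2*f)*(4*(-5)*6 - 1) = (2*f)*(-120 - 1) = (2*f)*(-121) = -242*f)
l(X(4))*16 = -242*(-1)*16 = 242*16 = 3872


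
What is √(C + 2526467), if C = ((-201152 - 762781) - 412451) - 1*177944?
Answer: √972139 ≈ 985.97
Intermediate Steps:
C = -1554328 (C = (-963933 - 412451) - 177944 = -1376384 - 177944 = -1554328)
√(C + 2526467) = √(-1554328 + 2526467) = √972139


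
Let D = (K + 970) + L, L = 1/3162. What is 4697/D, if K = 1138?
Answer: 14851914/6665497 ≈ 2.2282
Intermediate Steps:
L = 1/3162 ≈ 0.00031626
D = 6665497/3162 (D = (1138 + 970) + 1/3162 = 2108 + 1/3162 = 6665497/3162 ≈ 2108.0)
4697/D = 4697/(6665497/3162) = 4697*(3162/6665497) = 14851914/6665497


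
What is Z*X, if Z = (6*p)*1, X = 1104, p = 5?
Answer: 33120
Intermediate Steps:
Z = 30 (Z = (6*5)*1 = 30*1 = 30)
Z*X = 30*1104 = 33120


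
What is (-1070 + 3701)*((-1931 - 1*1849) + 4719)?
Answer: 2470509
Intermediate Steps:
(-1070 + 3701)*((-1931 - 1*1849) + 4719) = 2631*((-1931 - 1849) + 4719) = 2631*(-3780 + 4719) = 2631*939 = 2470509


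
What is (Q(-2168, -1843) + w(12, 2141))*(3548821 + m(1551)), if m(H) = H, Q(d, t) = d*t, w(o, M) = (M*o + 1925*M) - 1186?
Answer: 28905548908460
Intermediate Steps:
w(o, M) = -1186 + 1925*M + M*o (w(o, M) = (1925*M + M*o) - 1186 = -1186 + 1925*M + M*o)
(Q(-2168, -1843) + w(12, 2141))*(3548821 + m(1551)) = (-2168*(-1843) + (-1186 + 1925*2141 + 2141*12))*(3548821 + 1551) = (3995624 + (-1186 + 4121425 + 25692))*3550372 = (3995624 + 4145931)*3550372 = 8141555*3550372 = 28905548908460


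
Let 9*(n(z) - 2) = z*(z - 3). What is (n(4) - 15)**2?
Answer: 12769/81 ≈ 157.64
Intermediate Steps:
n(z) = 2 + z*(-3 + z)/9 (n(z) = 2 + (z*(z - 3))/9 = 2 + (z*(-3 + z))/9 = 2 + z*(-3 + z)/9)
(n(4) - 15)**2 = ((2 - 1/3*4 + (1/9)*4**2) - 15)**2 = ((2 - 4/3 + (1/9)*16) - 15)**2 = ((2 - 4/3 + 16/9) - 15)**2 = (22/9 - 15)**2 = (-113/9)**2 = 12769/81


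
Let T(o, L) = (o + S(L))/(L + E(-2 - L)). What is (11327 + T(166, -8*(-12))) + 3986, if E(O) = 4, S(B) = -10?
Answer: 382864/25 ≈ 15315.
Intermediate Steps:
T(o, L) = (-10 + o)/(4 + L) (T(o, L) = (o - 10)/(L + 4) = (-10 + o)/(4 + L))
(11327 + T(166, -8*(-12))) + 3986 = (11327 + (-10 + 166)/(4 - 8*(-12))) + 3986 = (11327 + 156/(4 + 96)) + 3986 = (11327 + 156/100) + 3986 = (11327 + (1/100)*156) + 3986 = (11327 + 39/25) + 3986 = 283214/25 + 3986 = 382864/25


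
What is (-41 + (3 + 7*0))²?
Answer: 1444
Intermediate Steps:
(-41 + (3 + 7*0))² = (-41 + (3 + 0))² = (-41 + 3)² = (-38)² = 1444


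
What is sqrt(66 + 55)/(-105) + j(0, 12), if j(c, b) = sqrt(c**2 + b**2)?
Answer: 1249/105 ≈ 11.895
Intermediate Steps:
j(c, b) = sqrt(b**2 + c**2)
sqrt(66 + 55)/(-105) + j(0, 12) = sqrt(66 + 55)/(-105) + sqrt(12**2 + 0**2) = sqrt(121)*(-1/105) + sqrt(144 + 0) = 11*(-1/105) + sqrt(144) = -11/105 + 12 = 1249/105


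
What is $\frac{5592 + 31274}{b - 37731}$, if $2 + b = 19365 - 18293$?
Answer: $- \frac{36866}{36661} \approx -1.0056$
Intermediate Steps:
$b = 1070$ ($b = -2 + \left(19365 - 18293\right) = -2 + 1072 = 1070$)
$\frac{5592 + 31274}{b - 37731} = \frac{5592 + 31274}{1070 - 37731} = \frac{36866}{-36661} = 36866 \left(- \frac{1}{36661}\right) = - \frac{36866}{36661}$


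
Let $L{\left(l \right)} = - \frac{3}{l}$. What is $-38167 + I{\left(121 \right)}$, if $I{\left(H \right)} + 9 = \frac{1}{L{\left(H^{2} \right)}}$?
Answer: $- \frac{129169}{3} \approx -43056.0$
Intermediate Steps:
$I{\left(H \right)} = -9 - \frac{H^{2}}{3}$ ($I{\left(H \right)} = -9 + \frac{1}{\left(-3\right) \frac{1}{H^{2}}} = -9 - \frac{H^{2}}{3}$)
$-38167 + I{\left(121 \right)} = -38167 - \left(9 + \frac{121^{2}}{3}\right) = -38167 - \frac{14668}{3} = - \frac{129169}{3}$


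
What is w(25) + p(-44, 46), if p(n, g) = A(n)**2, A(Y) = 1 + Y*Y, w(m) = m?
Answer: 3751994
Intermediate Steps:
A(Y) = 1 + Y**2
p(n, g) = (1 + n**2)**2
w(25) + p(-44, 46) = 25 + (1 + (-44)**2)**2 = 25 + (1 + 1936)**2 = 25 + 1937**2 = 25 + 3751969 = 3751994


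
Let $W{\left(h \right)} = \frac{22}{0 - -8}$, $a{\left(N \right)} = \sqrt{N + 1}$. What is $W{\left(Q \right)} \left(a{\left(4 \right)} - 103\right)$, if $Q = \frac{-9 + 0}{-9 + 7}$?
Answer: $- \frac{1133}{4} + \frac{11 \sqrt{5}}{4} \approx -277.1$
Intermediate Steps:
$a{\left(N \right)} = \sqrt{1 + N}$
$Q = \frac{9}{2}$ ($Q = - \frac{9}{-2} = \left(-9\right) \left(- \frac{1}{2}\right) = \frac{9}{2} \approx 4.5$)
$W{\left(h \right)} = \frac{11}{4}$ ($W{\left(h \right)} = \frac{22}{0 + 8} = \frac{22}{8} = 22 \cdot \frac{1}{8} = \frac{11}{4}$)
$W{\left(Q \right)} \left(a{\left(4 \right)} - 103\right) = \frac{11 \left(\sqrt{1 + 4} - 103\right)}{4} = \frac{11 \left(\sqrt{5} - 103\right)}{4} = \frac{11 \left(-103 + \sqrt{5}\right)}{4} = - \frac{1133}{4} + \frac{11 \sqrt{5}}{4}$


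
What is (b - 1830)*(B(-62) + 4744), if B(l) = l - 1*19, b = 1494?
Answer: -1566768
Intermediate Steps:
B(l) = -19 + l (B(l) = l - 19 = -19 + l)
(b - 1830)*(B(-62) + 4744) = (1494 - 1830)*((-19 - 62) + 4744) = -336*(-81 + 4744) = -336*4663 = -1566768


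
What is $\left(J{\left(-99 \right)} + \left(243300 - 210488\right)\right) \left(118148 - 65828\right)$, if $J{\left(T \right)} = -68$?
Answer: $1713166080$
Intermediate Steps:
$\left(J{\left(-99 \right)} + \left(243300 - 210488\right)\right) \left(118148 - 65828\right) = \left(-68 + \left(243300 - 210488\right)\right) \left(118148 - 65828\right) = \left(-68 + 32812\right) 52320 = 32744 \cdot 52320 = 1713166080$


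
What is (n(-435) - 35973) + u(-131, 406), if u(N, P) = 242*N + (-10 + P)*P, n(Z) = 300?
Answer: 93401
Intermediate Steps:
u(N, P) = 242*N + P*(-10 + P)
(n(-435) - 35973) + u(-131, 406) = (300 - 35973) + (406**2 - 10*406 + 242*(-131)) = -35673 + (164836 - 4060 - 31702) = -35673 + 129074 = 93401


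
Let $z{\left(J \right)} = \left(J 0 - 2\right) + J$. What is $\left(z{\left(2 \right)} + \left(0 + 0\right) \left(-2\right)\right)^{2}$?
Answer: $0$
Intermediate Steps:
$z{\left(J \right)} = -2 + J$ ($z{\left(J \right)} = \left(0 - 2\right) + J = -2 + J$)
$\left(z{\left(2 \right)} + \left(0 + 0\right) \left(-2\right)\right)^{2} = \left(\left(-2 + 2\right) + \left(0 + 0\right) \left(-2\right)\right)^{2} = \left(0 + 0 \left(-2\right)\right)^{2} = \left(0 + 0\right)^{2} = 0^{2} = 0$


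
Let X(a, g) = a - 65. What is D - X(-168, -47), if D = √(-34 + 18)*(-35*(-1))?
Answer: 233 + 140*I ≈ 233.0 + 140.0*I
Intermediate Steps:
X(a, g) = -65 + a
D = 140*I (D = √(-16)*35 = (4*I)*35 = 140*I ≈ 140.0*I)
D - X(-168, -47) = 140*I - (-65 - 168) = 140*I - 1*(-233) = 140*I + 233 = 233 + 140*I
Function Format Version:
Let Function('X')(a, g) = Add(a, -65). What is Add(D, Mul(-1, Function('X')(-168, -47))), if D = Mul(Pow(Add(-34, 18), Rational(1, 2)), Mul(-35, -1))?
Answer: Add(233, Mul(140, I)) ≈ Add(233.00, Mul(140.00, I))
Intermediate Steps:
Function('X')(a, g) = Add(-65, a)
D = Mul(140, I) (D = Mul(Pow(-16, Rational(1, 2)), 35) = Mul(Mul(4, I), 35) = Mul(140, I) ≈ Mul(140.00, I))
Add(D, Mul(-1, Function('X')(-168, -47))) = Add(Mul(140, I), Mul(-1, Add(-65, -168))) = Add(Mul(140, I), Mul(-1, -233)) = Add(Mul(140, I), 233) = Add(233, Mul(140, I))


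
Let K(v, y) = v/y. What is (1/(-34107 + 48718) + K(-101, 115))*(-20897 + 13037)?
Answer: 2319636912/336053 ≈ 6902.6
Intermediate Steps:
(1/(-34107 + 48718) + K(-101, 115))*(-20897 + 13037) = (1/(-34107 + 48718) - 101/115)*(-20897 + 13037) = (1/14611 - 101*1/115)*(-7860) = (1/14611 - 101/115)*(-7860) = -1475596/1680265*(-7860) = 2319636912/336053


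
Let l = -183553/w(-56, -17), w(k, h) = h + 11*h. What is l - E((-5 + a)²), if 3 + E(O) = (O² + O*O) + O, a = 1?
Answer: 76453/204 ≈ 374.77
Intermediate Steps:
w(k, h) = 12*h
E(O) = -3 + O + 2*O² (E(O) = -3 + ((O² + O*O) + O) = -3 + ((O² + O²) + O) = -3 + (2*O² + O) = -3 + (O + 2*O²) = -3 + O + 2*O²)
l = 183553/204 (l = -183553/(12*(-17)) = -183553/(-204) = -183553*(-1/204) = 183553/204 ≈ 899.77)
l - E((-5 + a)²) = 183553/204 - (-3 + (-5 + 1)² + 2*((-5 + 1)²)²) = 183553/204 - (-3 + (-4)² + 2*((-4)²)²) = 183553/204 - (-3 + 16 + 2*16²) = 183553/204 - (-3 + 16 + 2*256) = 183553/204 - (-3 + 16 + 512) = 183553/204 - 1*525 = 183553/204 - 525 = 76453/204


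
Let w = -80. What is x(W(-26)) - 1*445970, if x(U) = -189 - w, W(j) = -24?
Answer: -446079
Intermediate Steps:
x(U) = -109 (x(U) = -189 - 1*(-80) = -189 + 80 = -109)
x(W(-26)) - 1*445970 = -109 - 1*445970 = -109 - 445970 = -446079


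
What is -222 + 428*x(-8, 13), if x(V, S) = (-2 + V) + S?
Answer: 1062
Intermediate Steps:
x(V, S) = -2 + S + V
-222 + 428*x(-8, 13) = -222 + 428*(-2 + 13 - 8) = -222 + 428*3 = -222 + 1284 = 1062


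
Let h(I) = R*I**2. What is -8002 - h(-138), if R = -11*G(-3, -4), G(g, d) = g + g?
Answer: -1264906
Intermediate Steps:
G(g, d) = 2*g
R = 66 (R = -22*(-3) = -11*(-6) = 66)
h(I) = 66*I**2
-8002 - h(-138) = -8002 - 66*(-138)**2 = -8002 - 66*19044 = -8002 - 1*1256904 = -8002 - 1256904 = -1264906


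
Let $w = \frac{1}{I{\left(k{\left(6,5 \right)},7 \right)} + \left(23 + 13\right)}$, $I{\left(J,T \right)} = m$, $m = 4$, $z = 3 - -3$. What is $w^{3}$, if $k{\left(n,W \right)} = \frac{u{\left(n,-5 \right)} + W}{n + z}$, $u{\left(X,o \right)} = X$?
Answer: $\frac{1}{64000} \approx 1.5625 \cdot 10^{-5}$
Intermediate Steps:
$z = 6$ ($z = 3 + 3 = 6$)
$k{\left(n,W \right)} = \frac{W + n}{6 + n}$ ($k{\left(n,W \right)} = \frac{n + W}{n + 6} = \frac{W + n}{6 + n}$)
$I{\left(J,T \right)} = 4$
$w = \frac{1}{40}$ ($w = \frac{1}{4 + \left(23 + 13\right)} = \frac{1}{4 + 36} = \frac{1}{40} \approx 0.025$)
$w^{3} = \left(\frac{1}{40}\right)^{3} = \frac{1}{64000}$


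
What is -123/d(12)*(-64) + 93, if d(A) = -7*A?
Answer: -5/7 ≈ -0.71429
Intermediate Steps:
-123/d(12)*(-64) + 93 = -123/((-7*12))*(-64) + 93 = -123/(-84)*(-64) + 93 = -123*(-1/84)*(-64) + 93 = (41/28)*(-64) + 93 = -656/7 + 93 = -5/7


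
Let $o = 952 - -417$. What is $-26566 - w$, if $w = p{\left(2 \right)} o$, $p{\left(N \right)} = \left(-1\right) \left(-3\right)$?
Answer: $-30673$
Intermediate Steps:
$o = 1369$ ($o = 952 + 417 = 1369$)
$p{\left(N \right)} = 3$
$w = 4107$ ($w = 3 \cdot 1369 = 4107$)
$-26566 - w = -26566 - 4107 = -30673$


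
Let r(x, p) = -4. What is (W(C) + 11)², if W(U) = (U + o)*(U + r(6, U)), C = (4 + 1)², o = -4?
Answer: 204304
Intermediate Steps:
C = 25 (C = 5² = 25)
W(U) = (-4 + U)² (W(U) = (U - 4)*(U - 4) = (-4 + U)*(-4 + U) = (-4 + U)²)
(W(C) + 11)² = ((16 + 25² - 8*25) + 11)² = ((16 + 625 - 200) + 11)² = (441 + 11)² = 452² = 204304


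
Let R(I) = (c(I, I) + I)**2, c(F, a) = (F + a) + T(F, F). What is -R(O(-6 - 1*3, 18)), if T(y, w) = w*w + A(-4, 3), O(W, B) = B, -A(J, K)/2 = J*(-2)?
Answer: -131044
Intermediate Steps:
A(J, K) = 4*J (A(J, K) = -2*J*(-2) = -(-4)*J = 4*J)
T(y, w) = -16 + w**2 (T(y, w) = w*w + 4*(-4) = w**2 - 16 = -16 + w**2)
c(F, a) = -16 + F + a + F**2 (c(F, a) = (F + a) + (-16 + F**2) = -16 + F + a + F**2)
R(I) = (-16 + I**2 + 3*I)**2 (R(I) = ((-16 + I + I + I**2) + I)**2 = ((-16 + I**2 + 2*I) + I)**2 = (-16 + I**2 + 3*I)**2)
-R(O(-6 - 1*3, 18)) = -(-16 + 18**2 + 3*18)**2 = -(-16 + 324 + 54)**2 = -1*362**2 = -1*131044 = -131044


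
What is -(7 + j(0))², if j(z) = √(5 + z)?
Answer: -(7 + √5)² ≈ -85.305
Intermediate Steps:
-(7 + j(0))² = -(7 + √(5 + 0))² = -(7 + √5)²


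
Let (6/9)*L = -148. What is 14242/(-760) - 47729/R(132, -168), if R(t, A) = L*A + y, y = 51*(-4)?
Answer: -1603802/80085 ≈ -20.026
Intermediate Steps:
L = -222 (L = (3/2)*(-148) = -222)
y = -204
R(t, A) = -204 - 222*A (R(t, A) = -222*A - 204 = -204 - 222*A)
14242/(-760) - 47729/R(132, -168) = 14242/(-760) - 47729/(-204 - 222*(-168)) = 14242*(-1/760) - 47729/(-204 + 37296) = -7121/380 - 47729/37092 = -7121/380 - 47729*1/37092 = -7121/380 - 4339/3372 = -1603802/80085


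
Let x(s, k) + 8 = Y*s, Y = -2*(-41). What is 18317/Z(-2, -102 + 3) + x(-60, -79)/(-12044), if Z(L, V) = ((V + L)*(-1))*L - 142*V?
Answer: 72223079/41720416 ≈ 1.7311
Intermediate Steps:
Y = 82
Z(L, V) = -142*V + L*(-L - V) (Z(L, V) = ((L + V)*(-1))*L - 142*V = (-L - V)*L - 142*V = L*(-L - V) - 142*V = -142*V + L*(-L - V))
x(s, k) = -8 + 82*s
18317/Z(-2, -102 + 3) + x(-60, -79)/(-12044) = 18317/(-1*(-2)² - 142*(-102 + 3) - 1*(-2)*(-102 + 3)) + (-8 + 82*(-60))/(-12044) = 18317/(-1*4 - 142*(-99) - 1*(-2)*(-99)) + (-8 - 4920)*(-1/12044) = 18317/(-4 + 14058 - 198) - 4928*(-1/12044) = 18317/13856 + 1232/3011 = 72223079/41720416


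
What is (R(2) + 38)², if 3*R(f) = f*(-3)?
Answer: 1296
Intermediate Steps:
R(f) = -f (R(f) = (f*(-3))/3 = (-3*f)/3 = -f)
(R(2) + 38)² = (-1*2 + 38)² = (-2 + 38)² = 36² = 1296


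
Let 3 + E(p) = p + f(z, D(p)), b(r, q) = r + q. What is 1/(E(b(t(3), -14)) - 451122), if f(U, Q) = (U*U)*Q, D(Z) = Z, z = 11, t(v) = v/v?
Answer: -1/452711 ≈ -2.2089e-6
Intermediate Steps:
t(v) = 1
f(U, Q) = Q*U**2 (f(U, Q) = U**2*Q = Q*U**2)
b(r, q) = q + r
E(p) = -3 + 122*p (E(p) = -3 + (p + p*11**2) = -3 + (p + p*121) = -3 + (p + 121*p) = -3 + 122*p)
1/(E(b(t(3), -14)) - 451122) = 1/((-3 + 122*(-14 + 1)) - 451122) = 1/((-3 + 122*(-13)) - 451122) = 1/((-3 - 1586) - 451122) = 1/(-1589 - 451122) = 1/(-452711) = -1/452711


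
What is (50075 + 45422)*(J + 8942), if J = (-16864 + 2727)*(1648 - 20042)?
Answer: 24833509725240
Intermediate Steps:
J = 260035978 (J = -14137*(-18394) = 260035978)
(50075 + 45422)*(J + 8942) = (50075 + 45422)*(260035978 + 8942) = 95497*260044920 = 24833509725240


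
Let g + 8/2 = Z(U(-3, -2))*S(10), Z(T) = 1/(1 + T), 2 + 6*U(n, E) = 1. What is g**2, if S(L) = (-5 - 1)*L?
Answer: 5776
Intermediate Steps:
U(n, E) = -1/6 (U(n, E) = -1/3 + (1/6)*1 = -1/3 + 1/6 = -1/6)
S(L) = -6*L
g = -76 (g = -4 + (-6*10)/(1 - 1/6) = -4 - 60/(5/6) = -4 + (6/5)*(-60) = -4 - 72 = -76)
g**2 = (-76)**2 = 5776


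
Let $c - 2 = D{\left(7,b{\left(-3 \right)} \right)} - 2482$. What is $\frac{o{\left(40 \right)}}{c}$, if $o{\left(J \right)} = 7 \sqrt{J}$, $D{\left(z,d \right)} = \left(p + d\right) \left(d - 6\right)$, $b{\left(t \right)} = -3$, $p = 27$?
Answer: $- \frac{7 \sqrt{10}}{1348} \approx -0.016421$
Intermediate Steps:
$D{\left(z,d \right)} = \left(-6 + d\right) \left(27 + d\right)$ ($D{\left(z,d \right)} = \left(27 + d\right) \left(d - 6\right) = \left(27 + d\right) \left(-6 + d\right) = \left(-6 + d\right) \left(27 + d\right)$)
$c = -2696$ ($c = 2 + \left(\left(-162 + \left(-3\right)^{2} + 21 \left(-3\right)\right) - 2482\right) = 2 - 2698 = -2696$)
$\frac{o{\left(40 \right)}}{c} = \frac{7 \sqrt{40}}{-2696} = 7 \cdot 2 \sqrt{10} \left(- \frac{1}{2696}\right) = 14 \sqrt{10} \left(- \frac{1}{2696}\right) = - \frac{7 \sqrt{10}}{1348}$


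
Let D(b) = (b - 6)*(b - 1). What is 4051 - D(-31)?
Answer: 2867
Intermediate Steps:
D(b) = (-1 + b)*(-6 + b) (D(b) = (-6 + b)*(-1 + b) = (-1 + b)*(-6 + b))
4051 - D(-31) = 4051 - (6 + (-31)² - 7*(-31)) = 4051 - (6 + 961 + 217) = 4051 - 1*1184 = 4051 - 1184 = 2867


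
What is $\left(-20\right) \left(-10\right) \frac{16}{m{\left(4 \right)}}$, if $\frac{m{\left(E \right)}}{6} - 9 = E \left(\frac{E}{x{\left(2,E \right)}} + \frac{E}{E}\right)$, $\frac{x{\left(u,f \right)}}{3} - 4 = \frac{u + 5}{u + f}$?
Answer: $\frac{9920}{261} \approx 38.008$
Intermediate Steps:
$x{\left(u,f \right)} = 12 + \frac{3 \left(5 + u\right)}{f + u}$ ($x{\left(u,f \right)} = 12 + 3 \frac{u + 5}{u + f} = 12 + 3 \frac{5 + u}{f + u} = 12 + \frac{3 \left(5 + u\right)}{f + u}$)
$m{\left(E \right)} = 54 + 6 E \left(1 + \frac{E \left(2 + E\right)}{3 \left(15 + 4 E\right)}\right)$ ($m{\left(E \right)} = 54 + 6 E \left(\frac{E}{3 \frac{1}{E + 2} \left(5 + 4 E + 5 \cdot 2\right)} + \frac{E}{E}\right) = 54 + 6 E \left(\frac{E}{3 \frac{1}{2 + E} \left(5 + 4 E + 10\right)} + 1\right) = 54 + 6 E \left(\frac{E}{3 \frac{1}{2 + E} \left(15 + 4 E\right)} + 1\right) = 54 + 6 E \left(E \frac{2 + E}{3 \left(15 + 4 E\right)} + 1\right) = 54 + 6 E \left(\frac{E \left(2 + E\right)}{3 \left(15 + 4 E\right)} + 1\right) = 54 + 6 E \left(1 + \frac{E \left(2 + E\right)}{3 \left(15 + 4 E\right)}\right)$)
$\left(-20\right) \left(-10\right) \frac{16}{m{\left(4 \right)}} = \left(-20\right) \left(-10\right) \frac{16}{2 \frac{1}{15 + 4 \cdot 4} \left(405 + 4^{3} + 14 \cdot 4^{2} + 153 \cdot 4\right)} = 200 \frac{16}{2 \frac{1}{15 + 16} \left(405 + 64 + 14 \cdot 16 + 612\right)} = 200 \frac{16}{2 \cdot \frac{1}{31} \left(405 + 64 + 224 + 612\right)} = 200 \frac{16}{2 \cdot \frac{1}{31} \cdot 1305} = 200 \frac{16}{\frac{2610}{31}} = 200 \cdot 16 \cdot \frac{31}{2610} = 200 \cdot \frac{248}{1305} = \frac{9920}{261}$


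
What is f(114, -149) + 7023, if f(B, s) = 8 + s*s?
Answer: 29232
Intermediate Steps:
f(B, s) = 8 + s**2
f(114, -149) + 7023 = (8 + (-149)**2) + 7023 = (8 + 22201) + 7023 = 22209 + 7023 = 29232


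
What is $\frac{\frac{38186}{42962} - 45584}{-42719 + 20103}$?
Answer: $\frac{979170811}{485814296} \approx 2.0155$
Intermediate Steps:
$\frac{\frac{38186}{42962} - 45584}{-42719 + 20103} = \frac{38186 \cdot \frac{1}{42962} - 45584}{-22616} = \left(\frac{19093}{21481} - 45584\right) \left(- \frac{1}{22616}\right) = \left(- \frac{979170811}{21481}\right) \left(- \frac{1}{22616}\right) = \frac{979170811}{485814296}$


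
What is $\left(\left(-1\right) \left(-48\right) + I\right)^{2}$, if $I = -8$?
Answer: $1600$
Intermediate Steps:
$\left(\left(-1\right) \left(-48\right) + I\right)^{2} = \left(\left(-1\right) \left(-48\right) - 8\right)^{2} = \left(48 - 8\right)^{2} = 40^{2} = 1600$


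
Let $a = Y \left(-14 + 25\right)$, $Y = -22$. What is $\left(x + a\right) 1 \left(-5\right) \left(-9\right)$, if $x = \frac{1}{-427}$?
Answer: $- \frac{4650075}{427} \approx -10890.0$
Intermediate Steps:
$a = -242$ ($a = - 22 \left(-14 + 25\right) = \left(-22\right) 11 = -242$)
$x = - \frac{1}{427} \approx -0.0023419$
$\left(x + a\right) 1 \left(-5\right) \left(-9\right) = \left(- \frac{1}{427} - 242\right) 1 \left(-5\right) \left(-9\right) = - \frac{103335 \left(\left(-5\right) \left(-9\right)\right)}{427} = \left(- \frac{103335}{427}\right) 45 = - \frac{4650075}{427}$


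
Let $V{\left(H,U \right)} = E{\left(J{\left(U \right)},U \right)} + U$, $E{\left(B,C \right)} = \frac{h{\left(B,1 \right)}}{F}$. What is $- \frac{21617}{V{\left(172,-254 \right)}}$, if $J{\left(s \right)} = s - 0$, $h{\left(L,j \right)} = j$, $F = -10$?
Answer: $\frac{216170}{2541} \approx 85.073$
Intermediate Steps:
$J{\left(s \right)} = s$ ($J{\left(s \right)} = s + 0 = s$)
$E{\left(B,C \right)} = - \frac{1}{10}$ ($E{\left(B,C \right)} = 1 \frac{1}{-10} = 1 \left(- \frac{1}{10}\right) = - \frac{1}{10}$)
$V{\left(H,U \right)} = - \frac{1}{10} + U$
$- \frac{21617}{V{\left(172,-254 \right)}} = - \frac{21617}{- \frac{1}{10} - 254} = - \frac{21617}{- \frac{2541}{10}} = \left(-21617\right) \left(- \frac{10}{2541}\right) = \frac{216170}{2541}$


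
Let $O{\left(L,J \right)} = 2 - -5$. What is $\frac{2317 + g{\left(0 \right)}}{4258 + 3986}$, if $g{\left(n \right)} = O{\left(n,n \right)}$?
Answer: $\frac{581}{2061} \approx 0.2819$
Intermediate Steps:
$O{\left(L,J \right)} = 7$ ($O{\left(L,J \right)} = 2 + 5 = 7$)
$g{\left(n \right)} = 7$
$\frac{2317 + g{\left(0 \right)}}{4258 + 3986} = \frac{2317 + 7}{4258 + 3986} = \frac{2324}{8244} = 2324 \cdot \frac{1}{8244} = \frac{581}{2061}$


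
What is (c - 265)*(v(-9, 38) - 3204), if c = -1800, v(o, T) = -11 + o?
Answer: 6657560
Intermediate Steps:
(c - 265)*(v(-9, 38) - 3204) = (-1800 - 265)*((-11 - 9) - 3204) = -2065*(-20 - 3204) = -2065*(-3224) = 6657560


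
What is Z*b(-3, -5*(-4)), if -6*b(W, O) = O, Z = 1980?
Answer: -6600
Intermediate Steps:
b(W, O) = -O/6
Z*b(-3, -5*(-4)) = 1980*(-(-5)*(-4)/6) = 1980*(-1/6*20) = 1980*(-10/3) = -6600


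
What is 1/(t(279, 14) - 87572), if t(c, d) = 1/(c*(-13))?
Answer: -3627/317623645 ≈ -1.1419e-5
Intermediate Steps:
t(c, d) = -1/(13*c) (t(c, d) = 1/(-13*c) = -1/(13*c))
1/(t(279, 14) - 87572) = 1/(-1/13/279 - 87572) = 1/(-1/13*1/279 - 87572) = 1/(-1/3627 - 87572) = 1/(-317623645/3627) = -3627/317623645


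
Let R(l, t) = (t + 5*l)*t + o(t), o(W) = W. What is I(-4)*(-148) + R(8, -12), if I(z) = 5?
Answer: -1088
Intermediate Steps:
R(l, t) = t + t*(t + 5*l) (R(l, t) = (t + 5*l)*t + t = t*(t + 5*l) + t = t + t*(t + 5*l))
I(-4)*(-148) + R(8, -12) = 5*(-148) - 12*(1 - 12 + 5*8) = -740 - 12*(1 - 12 + 40) = -740 - 12*29 = -740 - 348 = -1088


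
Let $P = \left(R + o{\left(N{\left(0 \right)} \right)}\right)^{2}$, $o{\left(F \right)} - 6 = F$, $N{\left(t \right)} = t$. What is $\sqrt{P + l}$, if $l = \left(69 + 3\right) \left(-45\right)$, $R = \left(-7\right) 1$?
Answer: $i \sqrt{3239} \approx 56.912 i$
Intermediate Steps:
$o{\left(F \right)} = 6 + F$
$R = -7$
$l = -3240$ ($l = 72 \left(-45\right) = -3240$)
$P = 1$ ($P = \left(-7 + \left(6 + 0\right)\right)^{2} = \left(-7 + 6\right)^{2} = \left(-1\right)^{2} = 1$)
$\sqrt{P + l} = \sqrt{1 - 3240} = \sqrt{-3239} = i \sqrt{3239}$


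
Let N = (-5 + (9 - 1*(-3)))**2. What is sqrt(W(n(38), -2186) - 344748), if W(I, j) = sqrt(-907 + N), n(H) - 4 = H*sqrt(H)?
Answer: sqrt(-344748 + I*sqrt(858)) ≈ 0.025 + 587.15*I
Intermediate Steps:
N = 49 (N = (-5 + (9 + 3))**2 = (-5 + 12)**2 = 7**2 = 49)
n(H) = 4 + H**(3/2) (n(H) = 4 + H*sqrt(H) = 4 + H**(3/2))
W(I, j) = I*sqrt(858) (W(I, j) = sqrt(-907 + 49) = sqrt(-858) = I*sqrt(858))
sqrt(W(n(38), -2186) - 344748) = sqrt(I*sqrt(858) - 344748) = sqrt(-344748 + I*sqrt(858))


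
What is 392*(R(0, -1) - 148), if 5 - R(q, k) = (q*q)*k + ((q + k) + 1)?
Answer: -56056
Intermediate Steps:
R(q, k) = 4 - k - q - k*q**2 (R(q, k) = 5 - ((q*q)*k + ((q + k) + 1)) = 5 - (q**2*k + ((k + q) + 1)) = 5 - (k*q**2 + (1 + k + q)) = 5 - (1 + k + q + k*q**2) = 5 + (-1 - k - q - k*q**2) = 4 - k - q - k*q**2)
392*(R(0, -1) - 148) = 392*((4 - 1*(-1) - 1*0 - 1*(-1)*0**2) - 148) = 392*((4 + 1 + 0 - 1*(-1)*0) - 148) = 392*((4 + 1 + 0 + 0) - 148) = 392*(5 - 148) = 392*(-143) = -56056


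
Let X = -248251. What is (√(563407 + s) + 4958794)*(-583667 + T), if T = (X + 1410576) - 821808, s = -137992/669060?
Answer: -1205730761100 - 16210*√194601960142205/1239 ≈ -1.2059e+12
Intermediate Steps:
s = -34498/167265 (s = -137992*1/669060 = -34498/167265 ≈ -0.20625)
T = 340517 (T = (-248251 + 1410576) - 821808 = 1162325 - 821808 = 340517)
(√(563407 + s) + 4958794)*(-583667 + T) = (√(563407 - 34498/167265) + 4958794)*(-583667 + 340517) = (√(94238237357/167265) + 4958794)*(-243150) = (√194601960142205/18585 + 4958794)*(-243150) = (4958794 + √194601960142205/18585)*(-243150) = -1205730761100 - 16210*√194601960142205/1239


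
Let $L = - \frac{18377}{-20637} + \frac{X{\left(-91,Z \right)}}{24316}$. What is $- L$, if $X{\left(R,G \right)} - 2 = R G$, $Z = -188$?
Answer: $- \frac{399977101}{250904646} \approx -1.5941$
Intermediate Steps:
$X{\left(R,G \right)} = 2 + G R$ ($X{\left(R,G \right)} = 2 + R G = 2 + G R$)
$L = \frac{399977101}{250904646}$ ($L = - \frac{18377}{-20637} + \frac{2 - -17108}{24316} = \left(-18377\right) \left(- \frac{1}{20637}\right) + \left(2 + 17108\right) \frac{1}{24316} = \frac{18377}{20637} + 17110 \cdot \frac{1}{24316} = \frac{18377}{20637} + \frac{8555}{12158} = \frac{399977101}{250904646} \approx 1.5941$)
$- L = \left(-1\right) \frac{399977101}{250904646} = - \frac{399977101}{250904646}$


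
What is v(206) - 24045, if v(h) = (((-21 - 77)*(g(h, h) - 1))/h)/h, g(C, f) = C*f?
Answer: -512266125/21218 ≈ -24143.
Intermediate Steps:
v(h) = (98 - 98*h²)/h² (v(h) = (((-21 - 77)*(h*h - 1))/h)/h = ((-98*(h² - 1))/h)/h = ((-98*(-1 + h²))/h)/h = ((98 - 98*h²)/h)/h = (98 - 98*h²)/h²)
v(206) - 24045 = (-98 + 98/206²) - 24045 = (-98 + 98*(1/42436)) - 24045 = (-98 + 49/21218) - 24045 = -2079315/21218 - 24045 = -512266125/21218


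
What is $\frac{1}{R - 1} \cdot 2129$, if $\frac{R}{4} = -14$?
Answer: $- \frac{2129}{57} \approx -37.351$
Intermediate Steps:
$R = -56$ ($R = 4 \left(-14\right) = -56$)
$\frac{1}{R - 1} \cdot 2129 = \frac{1}{-56 - 1} \cdot 2129 = \frac{1}{-57} \cdot 2129 = \left(- \frac{1}{57}\right) 2129 = - \frac{2129}{57}$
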